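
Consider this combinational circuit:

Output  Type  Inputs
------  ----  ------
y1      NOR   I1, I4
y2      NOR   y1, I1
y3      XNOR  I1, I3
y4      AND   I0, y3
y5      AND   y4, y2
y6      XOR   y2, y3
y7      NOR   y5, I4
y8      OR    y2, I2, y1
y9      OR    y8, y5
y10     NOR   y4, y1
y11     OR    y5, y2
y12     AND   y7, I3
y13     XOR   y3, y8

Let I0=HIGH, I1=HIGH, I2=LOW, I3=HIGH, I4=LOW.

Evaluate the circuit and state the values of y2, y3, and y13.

y2 = LOW, y3 = HIGH, y13 = HIGH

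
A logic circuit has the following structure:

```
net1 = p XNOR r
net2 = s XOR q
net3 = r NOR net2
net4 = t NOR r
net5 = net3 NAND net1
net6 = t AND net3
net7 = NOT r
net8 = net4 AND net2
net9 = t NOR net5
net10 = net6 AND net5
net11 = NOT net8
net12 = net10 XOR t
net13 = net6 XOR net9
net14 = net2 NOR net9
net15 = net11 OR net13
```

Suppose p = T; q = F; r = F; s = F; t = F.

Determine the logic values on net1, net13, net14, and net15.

net1 = F, net13 = F, net14 = T, net15 = T

net1 = p XNOR r = T XNOR F = F
net2 = s XOR q = F XOR F = F
net3 = r NOR net2 = F NOR F = T
net4 = t NOR r = F NOR F = T
net5 = net3 NAND net1 = T NAND F = T
net6 = t AND net3 = F AND T = F
net8 = net4 AND net2 = T AND F = F
net9 = t NOR net5 = F NOR T = F
net11 = NOT net8 = NOT F = T
net13 = net6 XOR net9 = F XOR F = F
net14 = net2 NOR net9 = F NOR F = T
net15 = net11 OR net13 = T OR F = T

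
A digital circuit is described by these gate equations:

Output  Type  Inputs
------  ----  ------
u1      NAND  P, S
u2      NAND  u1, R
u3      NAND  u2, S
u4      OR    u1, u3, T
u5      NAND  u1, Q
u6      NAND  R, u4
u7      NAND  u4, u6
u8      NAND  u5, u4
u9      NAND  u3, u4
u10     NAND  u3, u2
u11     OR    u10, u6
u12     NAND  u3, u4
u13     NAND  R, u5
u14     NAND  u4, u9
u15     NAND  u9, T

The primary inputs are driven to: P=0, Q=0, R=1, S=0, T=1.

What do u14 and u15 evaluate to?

u14 = 1  u15 = 1

u1 = P NAND S = 0 NAND 0 = 1
u2 = u1 NAND R = 1 NAND 1 = 0
u3 = u2 NAND S = 0 NAND 0 = 1
u4 = u1 OR u3 OR T = 1 OR 1 OR 1 = 1
u9 = u3 NAND u4 = 1 NAND 1 = 0
u14 = u4 NAND u9 = 1 NAND 0 = 1
u15 = u9 NAND T = 0 NAND 1 = 1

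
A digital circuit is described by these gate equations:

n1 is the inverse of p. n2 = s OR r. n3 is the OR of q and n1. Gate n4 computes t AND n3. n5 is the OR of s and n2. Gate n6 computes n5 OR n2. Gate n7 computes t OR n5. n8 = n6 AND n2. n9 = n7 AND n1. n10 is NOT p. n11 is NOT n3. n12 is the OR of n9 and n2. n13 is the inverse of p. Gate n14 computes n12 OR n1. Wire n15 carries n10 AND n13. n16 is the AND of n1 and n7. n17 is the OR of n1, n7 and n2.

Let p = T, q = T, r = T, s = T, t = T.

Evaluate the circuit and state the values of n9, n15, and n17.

n1 = NOT p = NOT T = F
n2 = s OR r = T OR T = T
n5 = s OR n2 = T OR T = T
n7 = t OR n5 = T OR T = T
n9 = n7 AND n1 = T AND F = F
n10 = NOT p = NOT T = F
n13 = NOT p = NOT T = F
n15 = n10 AND n13 = F AND F = F
n17 = n1 OR n7 OR n2 = F OR T OR T = T

n9 = F  n15 = F  n17 = T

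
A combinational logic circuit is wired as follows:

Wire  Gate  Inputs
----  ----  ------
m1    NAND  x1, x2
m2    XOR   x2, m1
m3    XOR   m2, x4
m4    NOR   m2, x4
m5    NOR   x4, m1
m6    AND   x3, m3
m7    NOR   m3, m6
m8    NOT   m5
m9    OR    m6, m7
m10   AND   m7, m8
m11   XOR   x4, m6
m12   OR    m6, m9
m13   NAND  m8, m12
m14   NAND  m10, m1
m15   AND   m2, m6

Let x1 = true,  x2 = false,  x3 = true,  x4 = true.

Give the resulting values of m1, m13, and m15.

m1 = true, m13 = false, m15 = false

m1 = x1 NAND x2 = true NAND false = true
m2 = x2 XOR m1 = false XOR true = true
m3 = m2 XOR x4 = true XOR true = false
m5 = x4 NOR m1 = true NOR true = false
m6 = x3 AND m3 = true AND false = false
m7 = m3 NOR m6 = false NOR false = true
m8 = NOT m5 = NOT false = true
m9 = m6 OR m7 = false OR true = true
m12 = m6 OR m9 = false OR true = true
m13 = m8 NAND m12 = true NAND true = false
m15 = m2 AND m6 = true AND false = false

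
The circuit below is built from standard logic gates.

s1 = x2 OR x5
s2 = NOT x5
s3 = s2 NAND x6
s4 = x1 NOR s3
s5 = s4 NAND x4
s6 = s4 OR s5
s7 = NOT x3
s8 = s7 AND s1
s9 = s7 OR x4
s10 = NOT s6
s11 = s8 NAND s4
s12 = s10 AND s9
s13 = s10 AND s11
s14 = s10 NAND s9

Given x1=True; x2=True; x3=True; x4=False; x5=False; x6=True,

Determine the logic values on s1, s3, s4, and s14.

s1 = True  s3 = False  s4 = False  s14 = True

s1 = x2 OR x5 = True OR False = True
s2 = NOT x5 = NOT False = True
s3 = s2 NAND x6 = True NAND True = False
s4 = x1 NOR s3 = True NOR False = False
s5 = s4 NAND x4 = False NAND False = True
s6 = s4 OR s5 = False OR True = True
s7 = NOT x3 = NOT True = False
s9 = s7 OR x4 = False OR False = False
s10 = NOT s6 = NOT True = False
s14 = s10 NAND s9 = False NAND False = True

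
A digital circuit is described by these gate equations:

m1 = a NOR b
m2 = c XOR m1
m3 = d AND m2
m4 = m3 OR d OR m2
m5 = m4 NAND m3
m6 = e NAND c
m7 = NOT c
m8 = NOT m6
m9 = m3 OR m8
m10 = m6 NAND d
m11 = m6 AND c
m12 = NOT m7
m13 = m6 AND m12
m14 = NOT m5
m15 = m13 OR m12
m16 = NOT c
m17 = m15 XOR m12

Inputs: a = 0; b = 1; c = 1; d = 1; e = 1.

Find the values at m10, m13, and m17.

m10 = 1  m13 = 0  m17 = 0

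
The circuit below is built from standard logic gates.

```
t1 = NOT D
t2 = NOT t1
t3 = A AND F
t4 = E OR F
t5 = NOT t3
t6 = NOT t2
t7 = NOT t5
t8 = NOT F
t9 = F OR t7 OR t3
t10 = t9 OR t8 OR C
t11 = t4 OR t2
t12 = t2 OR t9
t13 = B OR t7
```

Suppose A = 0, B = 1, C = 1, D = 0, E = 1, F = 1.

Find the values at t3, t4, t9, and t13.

t3 = 0  t4 = 1  t9 = 1  t13 = 1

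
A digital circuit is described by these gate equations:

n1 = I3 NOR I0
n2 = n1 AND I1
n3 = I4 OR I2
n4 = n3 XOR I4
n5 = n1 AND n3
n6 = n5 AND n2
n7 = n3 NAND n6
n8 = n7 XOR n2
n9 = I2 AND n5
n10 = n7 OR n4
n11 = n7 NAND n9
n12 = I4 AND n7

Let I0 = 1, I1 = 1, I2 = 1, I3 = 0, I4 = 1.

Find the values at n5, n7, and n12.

n5 = 0  n7 = 1  n12 = 1

n1 = I3 NOR I0 = 0 NOR 1 = 0
n2 = n1 AND I1 = 0 AND 1 = 0
n3 = I4 OR I2 = 1 OR 1 = 1
n5 = n1 AND n3 = 0 AND 1 = 0
n6 = n5 AND n2 = 0 AND 0 = 0
n7 = n3 NAND n6 = 1 NAND 0 = 1
n12 = I4 AND n7 = 1 AND 1 = 1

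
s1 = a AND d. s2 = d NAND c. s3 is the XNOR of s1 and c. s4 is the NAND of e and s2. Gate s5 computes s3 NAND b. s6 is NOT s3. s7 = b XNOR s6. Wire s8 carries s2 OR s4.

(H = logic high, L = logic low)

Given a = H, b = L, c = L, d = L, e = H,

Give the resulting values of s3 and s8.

s3 = H  s8 = H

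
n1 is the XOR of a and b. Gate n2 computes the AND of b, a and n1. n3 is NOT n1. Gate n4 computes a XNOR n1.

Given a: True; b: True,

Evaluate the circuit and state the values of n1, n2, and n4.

n1 = a XOR b = True XOR True = False
n2 = b AND a AND n1 = True AND True AND False = False
n4 = a XNOR n1 = True XNOR False = False

n1 = False; n2 = False; n4 = False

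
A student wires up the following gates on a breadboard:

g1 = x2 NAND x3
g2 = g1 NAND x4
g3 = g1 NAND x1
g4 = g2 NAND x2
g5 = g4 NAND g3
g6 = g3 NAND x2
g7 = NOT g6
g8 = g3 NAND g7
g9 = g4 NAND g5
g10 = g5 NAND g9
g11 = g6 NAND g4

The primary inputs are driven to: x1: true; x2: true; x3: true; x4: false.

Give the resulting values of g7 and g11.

g1 = x2 NAND x3 = true NAND true = false
g2 = g1 NAND x4 = false NAND false = true
g3 = g1 NAND x1 = false NAND true = true
g4 = g2 NAND x2 = true NAND true = false
g6 = g3 NAND x2 = true NAND true = false
g7 = NOT g6 = NOT false = true
g11 = g6 NAND g4 = false NAND false = true

g7 = true  g11 = true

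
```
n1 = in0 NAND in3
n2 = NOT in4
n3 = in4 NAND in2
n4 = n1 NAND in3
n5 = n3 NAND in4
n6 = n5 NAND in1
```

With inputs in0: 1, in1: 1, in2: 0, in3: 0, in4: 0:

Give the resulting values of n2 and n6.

n2 = 1  n6 = 0

n2 = NOT in4 = NOT 0 = 1
n3 = in4 NAND in2 = 0 NAND 0 = 1
n5 = n3 NAND in4 = 1 NAND 0 = 1
n6 = n5 NAND in1 = 1 NAND 1 = 0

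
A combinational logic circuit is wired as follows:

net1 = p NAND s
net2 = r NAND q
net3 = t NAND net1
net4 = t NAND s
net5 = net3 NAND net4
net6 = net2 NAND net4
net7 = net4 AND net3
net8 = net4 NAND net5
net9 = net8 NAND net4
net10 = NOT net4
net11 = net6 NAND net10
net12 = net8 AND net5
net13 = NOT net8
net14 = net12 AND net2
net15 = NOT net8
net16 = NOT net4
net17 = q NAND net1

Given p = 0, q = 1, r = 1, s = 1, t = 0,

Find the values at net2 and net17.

net1 = p NAND s = 0 NAND 1 = 1
net2 = r NAND q = 1 NAND 1 = 0
net17 = q NAND net1 = 1 NAND 1 = 0

net2 = 0; net17 = 0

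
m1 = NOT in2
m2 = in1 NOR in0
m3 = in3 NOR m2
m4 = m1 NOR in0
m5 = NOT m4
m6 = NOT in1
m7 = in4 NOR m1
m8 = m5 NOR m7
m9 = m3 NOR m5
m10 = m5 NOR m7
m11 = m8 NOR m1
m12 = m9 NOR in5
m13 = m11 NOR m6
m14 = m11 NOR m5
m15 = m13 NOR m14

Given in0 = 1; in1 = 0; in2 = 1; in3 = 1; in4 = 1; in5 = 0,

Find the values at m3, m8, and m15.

m3 = 0, m8 = 0, m15 = 1

m1 = NOT in2 = NOT 1 = 0
m2 = in1 NOR in0 = 0 NOR 1 = 0
m3 = in3 NOR m2 = 1 NOR 0 = 0
m4 = m1 NOR in0 = 0 NOR 1 = 0
m5 = NOT m4 = NOT 0 = 1
m6 = NOT in1 = NOT 0 = 1
m7 = in4 NOR m1 = 1 NOR 0 = 0
m8 = m5 NOR m7 = 1 NOR 0 = 0
m11 = m8 NOR m1 = 0 NOR 0 = 1
m13 = m11 NOR m6 = 1 NOR 1 = 0
m14 = m11 NOR m5 = 1 NOR 1 = 0
m15 = m13 NOR m14 = 0 NOR 0 = 1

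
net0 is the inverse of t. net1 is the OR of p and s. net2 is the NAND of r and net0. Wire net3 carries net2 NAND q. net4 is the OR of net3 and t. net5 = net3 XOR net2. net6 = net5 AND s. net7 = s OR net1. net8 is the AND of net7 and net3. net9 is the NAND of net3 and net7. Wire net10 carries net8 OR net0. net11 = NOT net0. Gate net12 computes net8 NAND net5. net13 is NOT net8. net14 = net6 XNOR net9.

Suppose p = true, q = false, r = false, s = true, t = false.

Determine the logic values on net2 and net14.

net0 = NOT t = NOT false = true
net1 = p OR s = true OR true = true
net2 = r NAND net0 = false NAND true = true
net3 = net2 NAND q = true NAND false = true
net5 = net3 XOR net2 = true XOR true = false
net6 = net5 AND s = false AND true = false
net7 = s OR net1 = true OR true = true
net9 = net3 NAND net7 = true NAND true = false
net14 = net6 XNOR net9 = false XNOR false = true

net2 = true, net14 = true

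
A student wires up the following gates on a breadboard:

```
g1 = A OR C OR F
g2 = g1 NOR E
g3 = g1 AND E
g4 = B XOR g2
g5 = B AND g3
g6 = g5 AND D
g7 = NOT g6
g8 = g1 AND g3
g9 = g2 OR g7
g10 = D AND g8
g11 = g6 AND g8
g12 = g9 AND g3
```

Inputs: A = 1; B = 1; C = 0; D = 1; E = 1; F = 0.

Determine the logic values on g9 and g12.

g9 = 0, g12 = 0

g1 = A OR C OR F = 1 OR 0 OR 0 = 1
g2 = g1 NOR E = 1 NOR 1 = 0
g3 = g1 AND E = 1 AND 1 = 1
g5 = B AND g3 = 1 AND 1 = 1
g6 = g5 AND D = 1 AND 1 = 1
g7 = NOT g6 = NOT 1 = 0
g9 = g2 OR g7 = 0 OR 0 = 0
g12 = g9 AND g3 = 0 AND 1 = 0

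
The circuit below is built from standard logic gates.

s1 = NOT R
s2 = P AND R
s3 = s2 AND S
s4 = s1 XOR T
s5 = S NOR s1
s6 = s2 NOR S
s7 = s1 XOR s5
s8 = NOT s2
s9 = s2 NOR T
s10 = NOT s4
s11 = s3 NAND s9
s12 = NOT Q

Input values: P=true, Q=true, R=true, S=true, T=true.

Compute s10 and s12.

s10 = false, s12 = false

s1 = NOT R = NOT true = false
s4 = s1 XOR T = false XOR true = true
s10 = NOT s4 = NOT true = false
s12 = NOT Q = NOT true = false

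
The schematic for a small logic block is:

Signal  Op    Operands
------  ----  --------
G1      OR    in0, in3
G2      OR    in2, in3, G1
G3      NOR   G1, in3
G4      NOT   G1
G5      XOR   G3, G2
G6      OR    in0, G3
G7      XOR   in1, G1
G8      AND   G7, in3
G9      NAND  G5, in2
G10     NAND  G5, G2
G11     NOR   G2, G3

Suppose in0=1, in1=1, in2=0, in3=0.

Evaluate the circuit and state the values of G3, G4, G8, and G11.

G1 = in0 OR in3 = 1 OR 0 = 1
G2 = in2 OR in3 OR G1 = 0 OR 0 OR 1 = 1
G3 = G1 NOR in3 = 1 NOR 0 = 0
G4 = NOT G1 = NOT 1 = 0
G7 = in1 XOR G1 = 1 XOR 1 = 0
G8 = G7 AND in3 = 0 AND 0 = 0
G11 = G2 NOR G3 = 1 NOR 0 = 0

G3 = 0  G4 = 0  G8 = 0  G11 = 0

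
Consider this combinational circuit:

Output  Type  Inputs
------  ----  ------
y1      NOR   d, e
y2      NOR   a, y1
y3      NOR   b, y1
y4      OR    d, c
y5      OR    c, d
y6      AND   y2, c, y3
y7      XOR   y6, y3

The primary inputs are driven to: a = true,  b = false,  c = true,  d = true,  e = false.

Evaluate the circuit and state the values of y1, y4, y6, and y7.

y1 = d NOR e = true NOR false = false
y2 = a NOR y1 = true NOR false = false
y3 = b NOR y1 = false NOR false = true
y4 = d OR c = true OR true = true
y6 = y2 AND c AND y3 = false AND true AND true = false
y7 = y6 XOR y3 = false XOR true = true

y1 = false  y4 = true  y6 = false  y7 = true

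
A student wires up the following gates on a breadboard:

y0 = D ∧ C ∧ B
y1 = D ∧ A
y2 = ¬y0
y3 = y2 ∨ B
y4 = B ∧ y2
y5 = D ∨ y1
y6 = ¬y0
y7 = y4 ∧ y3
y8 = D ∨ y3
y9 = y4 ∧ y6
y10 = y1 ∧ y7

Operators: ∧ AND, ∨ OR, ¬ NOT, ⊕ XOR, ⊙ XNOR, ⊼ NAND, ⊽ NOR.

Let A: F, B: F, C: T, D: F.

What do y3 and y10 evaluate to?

y3 = T; y10 = F

y0 = D AND C AND B = F AND T AND F = F
y1 = D AND A = F AND F = F
y2 = NOT y0 = NOT F = T
y3 = y2 OR B = T OR F = T
y4 = B AND y2 = F AND T = F
y7 = y4 AND y3 = F AND T = F
y10 = y1 AND y7 = F AND F = F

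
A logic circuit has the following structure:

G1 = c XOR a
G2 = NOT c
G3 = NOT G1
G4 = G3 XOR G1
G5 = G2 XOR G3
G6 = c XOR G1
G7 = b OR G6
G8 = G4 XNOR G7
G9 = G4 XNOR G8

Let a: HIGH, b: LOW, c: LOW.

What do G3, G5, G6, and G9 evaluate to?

G3 = LOW, G5 = HIGH, G6 = HIGH, G9 = HIGH

G1 = c XOR a = LOW XOR HIGH = HIGH
G2 = NOT c = NOT LOW = HIGH
G3 = NOT G1 = NOT HIGH = LOW
G4 = G3 XOR G1 = LOW XOR HIGH = HIGH
G5 = G2 XOR G3 = HIGH XOR LOW = HIGH
G6 = c XOR G1 = LOW XOR HIGH = HIGH
G7 = b OR G6 = LOW OR HIGH = HIGH
G8 = G4 XNOR G7 = HIGH XNOR HIGH = HIGH
G9 = G4 XNOR G8 = HIGH XNOR HIGH = HIGH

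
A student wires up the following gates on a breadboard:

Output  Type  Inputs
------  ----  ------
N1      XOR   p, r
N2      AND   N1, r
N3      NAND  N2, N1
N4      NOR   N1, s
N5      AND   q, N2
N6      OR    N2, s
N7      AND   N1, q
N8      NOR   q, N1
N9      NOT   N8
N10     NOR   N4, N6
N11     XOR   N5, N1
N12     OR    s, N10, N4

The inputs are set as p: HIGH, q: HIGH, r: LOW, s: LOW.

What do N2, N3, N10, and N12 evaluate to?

N1 = p XOR r = HIGH XOR LOW = HIGH
N2 = N1 AND r = HIGH AND LOW = LOW
N3 = N2 NAND N1 = LOW NAND HIGH = HIGH
N4 = N1 NOR s = HIGH NOR LOW = LOW
N6 = N2 OR s = LOW OR LOW = LOW
N10 = N4 NOR N6 = LOW NOR LOW = HIGH
N12 = s OR N10 OR N4 = LOW OR HIGH OR LOW = HIGH

N2 = LOW, N3 = HIGH, N10 = HIGH, N12 = HIGH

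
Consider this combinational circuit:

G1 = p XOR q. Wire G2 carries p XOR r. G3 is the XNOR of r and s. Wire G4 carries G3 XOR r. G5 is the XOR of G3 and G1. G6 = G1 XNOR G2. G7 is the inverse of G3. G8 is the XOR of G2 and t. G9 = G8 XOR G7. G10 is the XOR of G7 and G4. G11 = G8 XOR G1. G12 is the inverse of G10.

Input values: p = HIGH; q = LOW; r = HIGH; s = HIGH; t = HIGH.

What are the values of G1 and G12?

G1 = p XOR q = HIGH XOR LOW = HIGH
G3 = r XNOR s = HIGH XNOR HIGH = HIGH
G4 = G3 XOR r = HIGH XOR HIGH = LOW
G7 = NOT G3 = NOT HIGH = LOW
G10 = G7 XOR G4 = LOW XOR LOW = LOW
G12 = NOT G10 = NOT LOW = HIGH

G1 = HIGH  G12 = HIGH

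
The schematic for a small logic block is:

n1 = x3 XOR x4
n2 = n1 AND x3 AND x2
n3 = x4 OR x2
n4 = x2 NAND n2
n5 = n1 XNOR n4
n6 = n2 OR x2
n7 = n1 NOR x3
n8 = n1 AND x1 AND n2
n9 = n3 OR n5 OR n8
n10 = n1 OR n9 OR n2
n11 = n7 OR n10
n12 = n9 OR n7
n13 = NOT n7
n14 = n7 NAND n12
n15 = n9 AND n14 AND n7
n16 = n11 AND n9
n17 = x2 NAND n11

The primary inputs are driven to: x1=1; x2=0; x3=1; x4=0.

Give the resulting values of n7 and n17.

n7 = 0  n17 = 1

n1 = x3 XOR x4 = 1 XOR 0 = 1
n2 = n1 AND x3 AND x2 = 1 AND 1 AND 0 = 0
n3 = x4 OR x2 = 0 OR 0 = 0
n4 = x2 NAND n2 = 0 NAND 0 = 1
n5 = n1 XNOR n4 = 1 XNOR 1 = 1
n7 = n1 NOR x3 = 1 NOR 1 = 0
n8 = n1 AND x1 AND n2 = 1 AND 1 AND 0 = 0
n9 = n3 OR n5 OR n8 = 0 OR 1 OR 0 = 1
n10 = n1 OR n9 OR n2 = 1 OR 1 OR 0 = 1
n11 = n7 OR n10 = 0 OR 1 = 1
n17 = x2 NAND n11 = 0 NAND 1 = 1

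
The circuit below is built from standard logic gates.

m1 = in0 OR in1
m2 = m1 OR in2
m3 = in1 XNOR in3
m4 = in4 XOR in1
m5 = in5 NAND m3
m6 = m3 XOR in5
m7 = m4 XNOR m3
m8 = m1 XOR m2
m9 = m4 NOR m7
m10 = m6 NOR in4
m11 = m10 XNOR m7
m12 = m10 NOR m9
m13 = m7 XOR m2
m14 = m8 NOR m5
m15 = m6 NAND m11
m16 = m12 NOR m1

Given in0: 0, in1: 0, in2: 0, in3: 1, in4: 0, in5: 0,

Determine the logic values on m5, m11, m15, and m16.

m5 = 1, m11 = 1, m15 = 1, m16 = 1

m1 = in0 OR in1 = 0 OR 0 = 0
m3 = in1 XNOR in3 = 0 XNOR 1 = 0
m4 = in4 XOR in1 = 0 XOR 0 = 0
m5 = in5 NAND m3 = 0 NAND 0 = 1
m6 = m3 XOR in5 = 0 XOR 0 = 0
m7 = m4 XNOR m3 = 0 XNOR 0 = 1
m9 = m4 NOR m7 = 0 NOR 1 = 0
m10 = m6 NOR in4 = 0 NOR 0 = 1
m11 = m10 XNOR m7 = 1 XNOR 1 = 1
m12 = m10 NOR m9 = 1 NOR 0 = 0
m15 = m6 NAND m11 = 0 NAND 1 = 1
m16 = m12 NOR m1 = 0 NOR 0 = 1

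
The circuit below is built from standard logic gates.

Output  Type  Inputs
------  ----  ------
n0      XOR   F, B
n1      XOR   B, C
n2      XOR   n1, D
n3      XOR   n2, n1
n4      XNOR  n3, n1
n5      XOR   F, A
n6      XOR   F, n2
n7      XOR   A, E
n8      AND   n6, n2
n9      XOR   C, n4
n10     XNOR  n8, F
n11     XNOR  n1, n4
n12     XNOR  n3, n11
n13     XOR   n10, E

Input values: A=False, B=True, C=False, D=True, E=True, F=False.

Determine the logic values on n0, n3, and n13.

n0 = True, n3 = True, n13 = False

n0 = F XOR B = False XOR True = True
n1 = B XOR C = True XOR False = True
n2 = n1 XOR D = True XOR True = False
n3 = n2 XOR n1 = False XOR True = True
n6 = F XOR n2 = False XOR False = False
n8 = n6 AND n2 = False AND False = False
n10 = n8 XNOR F = False XNOR False = True
n13 = n10 XOR E = True XOR True = False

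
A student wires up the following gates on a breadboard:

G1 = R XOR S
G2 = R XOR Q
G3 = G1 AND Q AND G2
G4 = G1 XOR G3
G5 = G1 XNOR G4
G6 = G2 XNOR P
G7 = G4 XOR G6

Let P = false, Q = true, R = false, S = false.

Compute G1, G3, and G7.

G1 = false, G3 = false, G7 = false

G1 = R XOR S = false XOR false = false
G2 = R XOR Q = false XOR true = true
G3 = G1 AND Q AND G2 = false AND true AND true = false
G4 = G1 XOR G3 = false XOR false = false
G6 = G2 XNOR P = true XNOR false = false
G7 = G4 XOR G6 = false XOR false = false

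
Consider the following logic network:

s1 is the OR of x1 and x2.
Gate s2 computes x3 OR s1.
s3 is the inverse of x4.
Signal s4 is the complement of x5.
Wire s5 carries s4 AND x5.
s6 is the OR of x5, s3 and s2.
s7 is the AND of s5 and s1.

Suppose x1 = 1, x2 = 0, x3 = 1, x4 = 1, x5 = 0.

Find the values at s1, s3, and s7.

s1 = 1  s3 = 0  s7 = 0

s1 = x1 OR x2 = 1 OR 0 = 1
s3 = NOT x4 = NOT 1 = 0
s4 = NOT x5 = NOT 0 = 1
s5 = s4 AND x5 = 1 AND 0 = 0
s7 = s5 AND s1 = 0 AND 1 = 0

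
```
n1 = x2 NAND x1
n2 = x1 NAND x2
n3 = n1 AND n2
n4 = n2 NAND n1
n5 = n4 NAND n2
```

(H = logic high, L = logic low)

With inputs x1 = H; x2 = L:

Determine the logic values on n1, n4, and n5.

n1 = H; n4 = L; n5 = H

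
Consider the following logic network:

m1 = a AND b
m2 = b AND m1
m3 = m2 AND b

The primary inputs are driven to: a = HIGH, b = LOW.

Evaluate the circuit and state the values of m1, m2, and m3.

m1 = LOW, m2 = LOW, m3 = LOW

m1 = a AND b = HIGH AND LOW = LOW
m2 = b AND m1 = LOW AND LOW = LOW
m3 = m2 AND b = LOW AND LOW = LOW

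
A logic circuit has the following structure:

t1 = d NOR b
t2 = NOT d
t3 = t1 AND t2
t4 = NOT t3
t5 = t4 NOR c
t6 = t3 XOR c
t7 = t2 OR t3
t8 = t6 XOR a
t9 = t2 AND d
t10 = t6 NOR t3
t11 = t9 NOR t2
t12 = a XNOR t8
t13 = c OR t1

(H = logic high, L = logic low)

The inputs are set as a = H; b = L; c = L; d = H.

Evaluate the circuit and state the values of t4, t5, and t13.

t1 = d NOR b = H NOR L = L
t2 = NOT d = NOT H = L
t3 = t1 AND t2 = L AND L = L
t4 = NOT t3 = NOT L = H
t5 = t4 NOR c = H NOR L = L
t13 = c OR t1 = L OR L = L

t4 = H, t5 = L, t13 = L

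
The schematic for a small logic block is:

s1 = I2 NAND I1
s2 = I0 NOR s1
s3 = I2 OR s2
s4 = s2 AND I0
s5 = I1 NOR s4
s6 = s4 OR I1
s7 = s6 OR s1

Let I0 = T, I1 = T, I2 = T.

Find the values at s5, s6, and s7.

s1 = I2 NAND I1 = T NAND T = F
s2 = I0 NOR s1 = T NOR F = F
s4 = s2 AND I0 = F AND T = F
s5 = I1 NOR s4 = T NOR F = F
s6 = s4 OR I1 = F OR T = T
s7 = s6 OR s1 = T OR F = T

s5 = F, s6 = T, s7 = T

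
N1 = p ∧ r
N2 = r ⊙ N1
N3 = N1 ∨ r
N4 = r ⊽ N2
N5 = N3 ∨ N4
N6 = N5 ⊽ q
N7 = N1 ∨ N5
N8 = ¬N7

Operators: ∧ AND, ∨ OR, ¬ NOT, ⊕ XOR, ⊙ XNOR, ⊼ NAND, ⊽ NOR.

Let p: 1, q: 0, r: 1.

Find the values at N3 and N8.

N1 = p AND r = 1 AND 1 = 1
N2 = r XNOR N1 = 1 XNOR 1 = 1
N3 = N1 OR r = 1 OR 1 = 1
N4 = r NOR N2 = 1 NOR 1 = 0
N5 = N3 OR N4 = 1 OR 0 = 1
N7 = N1 OR N5 = 1 OR 1 = 1
N8 = NOT N7 = NOT 1 = 0

N3 = 1; N8 = 0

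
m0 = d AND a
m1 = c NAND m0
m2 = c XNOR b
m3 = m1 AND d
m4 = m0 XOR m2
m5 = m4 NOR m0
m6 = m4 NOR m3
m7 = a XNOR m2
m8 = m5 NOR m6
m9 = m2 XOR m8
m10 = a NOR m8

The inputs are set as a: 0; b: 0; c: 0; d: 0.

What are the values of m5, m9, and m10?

m5 = 0; m9 = 0; m10 = 0

m0 = d AND a = 0 AND 0 = 0
m1 = c NAND m0 = 0 NAND 0 = 1
m2 = c XNOR b = 0 XNOR 0 = 1
m3 = m1 AND d = 1 AND 0 = 0
m4 = m0 XOR m2 = 0 XOR 1 = 1
m5 = m4 NOR m0 = 1 NOR 0 = 0
m6 = m4 NOR m3 = 1 NOR 0 = 0
m8 = m5 NOR m6 = 0 NOR 0 = 1
m9 = m2 XOR m8 = 1 XOR 1 = 0
m10 = a NOR m8 = 0 NOR 1 = 0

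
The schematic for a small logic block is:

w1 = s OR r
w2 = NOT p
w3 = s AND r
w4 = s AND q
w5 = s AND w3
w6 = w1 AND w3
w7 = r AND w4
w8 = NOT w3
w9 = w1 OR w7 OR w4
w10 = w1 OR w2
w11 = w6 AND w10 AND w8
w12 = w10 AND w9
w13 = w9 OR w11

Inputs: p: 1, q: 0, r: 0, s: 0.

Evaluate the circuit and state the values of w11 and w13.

w11 = 0  w13 = 0

w1 = s OR r = 0 OR 0 = 0
w2 = NOT p = NOT 1 = 0
w3 = s AND r = 0 AND 0 = 0
w4 = s AND q = 0 AND 0 = 0
w6 = w1 AND w3 = 0 AND 0 = 0
w7 = r AND w4 = 0 AND 0 = 0
w8 = NOT w3 = NOT 0 = 1
w9 = w1 OR w7 OR w4 = 0 OR 0 OR 0 = 0
w10 = w1 OR w2 = 0 OR 0 = 0
w11 = w6 AND w10 AND w8 = 0 AND 0 AND 1 = 0
w13 = w9 OR w11 = 0 OR 0 = 0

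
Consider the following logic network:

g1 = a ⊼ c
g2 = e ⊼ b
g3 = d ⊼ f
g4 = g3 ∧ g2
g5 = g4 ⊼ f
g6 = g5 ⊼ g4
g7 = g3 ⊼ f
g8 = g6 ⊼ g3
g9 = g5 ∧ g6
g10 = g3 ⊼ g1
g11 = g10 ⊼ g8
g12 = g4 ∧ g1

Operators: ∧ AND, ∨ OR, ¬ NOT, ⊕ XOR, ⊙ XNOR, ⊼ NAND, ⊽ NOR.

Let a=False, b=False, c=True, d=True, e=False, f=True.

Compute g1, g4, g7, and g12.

g1 = a NAND c = False NAND True = True
g2 = e NAND b = False NAND False = True
g3 = d NAND f = True NAND True = False
g4 = g3 AND g2 = False AND True = False
g7 = g3 NAND f = False NAND True = True
g12 = g4 AND g1 = False AND True = False

g1 = True  g4 = False  g7 = True  g12 = False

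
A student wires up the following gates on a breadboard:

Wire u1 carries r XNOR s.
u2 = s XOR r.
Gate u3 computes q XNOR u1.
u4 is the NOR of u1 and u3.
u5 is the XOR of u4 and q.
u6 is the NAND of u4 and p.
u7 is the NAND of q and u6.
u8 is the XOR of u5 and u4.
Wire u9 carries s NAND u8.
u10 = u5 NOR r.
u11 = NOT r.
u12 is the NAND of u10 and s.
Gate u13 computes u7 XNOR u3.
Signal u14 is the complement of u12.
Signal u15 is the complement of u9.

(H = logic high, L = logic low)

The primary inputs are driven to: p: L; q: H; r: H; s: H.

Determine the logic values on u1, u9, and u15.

u1 = H  u9 = L  u15 = H

u1 = r XNOR s = H XNOR H = H
u3 = q XNOR u1 = H XNOR H = H
u4 = u1 NOR u3 = H NOR H = L
u5 = u4 XOR q = L XOR H = H
u8 = u5 XOR u4 = H XOR L = H
u9 = s NAND u8 = H NAND H = L
u15 = NOT u9 = NOT L = H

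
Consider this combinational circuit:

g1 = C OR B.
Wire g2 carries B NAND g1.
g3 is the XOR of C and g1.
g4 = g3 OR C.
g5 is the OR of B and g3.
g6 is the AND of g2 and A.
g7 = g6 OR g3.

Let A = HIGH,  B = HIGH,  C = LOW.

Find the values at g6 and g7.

g1 = C OR B = LOW OR HIGH = HIGH
g2 = B NAND g1 = HIGH NAND HIGH = LOW
g3 = C XOR g1 = LOW XOR HIGH = HIGH
g6 = g2 AND A = LOW AND HIGH = LOW
g7 = g6 OR g3 = LOW OR HIGH = HIGH

g6 = LOW, g7 = HIGH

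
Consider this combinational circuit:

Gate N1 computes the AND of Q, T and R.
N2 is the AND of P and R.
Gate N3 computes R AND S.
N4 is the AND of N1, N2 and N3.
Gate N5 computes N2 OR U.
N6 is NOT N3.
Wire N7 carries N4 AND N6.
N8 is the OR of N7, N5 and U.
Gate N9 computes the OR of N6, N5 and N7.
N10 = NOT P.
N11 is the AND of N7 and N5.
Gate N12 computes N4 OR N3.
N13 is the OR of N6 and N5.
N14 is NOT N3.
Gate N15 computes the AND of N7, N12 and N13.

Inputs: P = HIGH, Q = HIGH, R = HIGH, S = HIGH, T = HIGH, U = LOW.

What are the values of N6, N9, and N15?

N6 = LOW, N9 = HIGH, N15 = LOW

N1 = Q AND T AND R = HIGH AND HIGH AND HIGH = HIGH
N2 = P AND R = HIGH AND HIGH = HIGH
N3 = R AND S = HIGH AND HIGH = HIGH
N4 = N1 AND N2 AND N3 = HIGH AND HIGH AND HIGH = HIGH
N5 = N2 OR U = HIGH OR LOW = HIGH
N6 = NOT N3 = NOT HIGH = LOW
N7 = N4 AND N6 = HIGH AND LOW = LOW
N9 = N6 OR N5 OR N7 = LOW OR HIGH OR LOW = HIGH
N12 = N4 OR N3 = HIGH OR HIGH = HIGH
N13 = N6 OR N5 = LOW OR HIGH = HIGH
N15 = N7 AND N12 AND N13 = LOW AND HIGH AND HIGH = LOW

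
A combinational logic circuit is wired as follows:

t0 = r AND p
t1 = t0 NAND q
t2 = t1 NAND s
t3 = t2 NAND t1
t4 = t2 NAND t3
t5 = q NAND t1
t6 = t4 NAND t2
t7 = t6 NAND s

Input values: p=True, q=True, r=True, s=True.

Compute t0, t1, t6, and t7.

t0 = True, t1 = False, t6 = True, t7 = False

t0 = r AND p = True AND True = True
t1 = t0 NAND q = True NAND True = False
t2 = t1 NAND s = False NAND True = True
t3 = t2 NAND t1 = True NAND False = True
t4 = t2 NAND t3 = True NAND True = False
t6 = t4 NAND t2 = False NAND True = True
t7 = t6 NAND s = True NAND True = False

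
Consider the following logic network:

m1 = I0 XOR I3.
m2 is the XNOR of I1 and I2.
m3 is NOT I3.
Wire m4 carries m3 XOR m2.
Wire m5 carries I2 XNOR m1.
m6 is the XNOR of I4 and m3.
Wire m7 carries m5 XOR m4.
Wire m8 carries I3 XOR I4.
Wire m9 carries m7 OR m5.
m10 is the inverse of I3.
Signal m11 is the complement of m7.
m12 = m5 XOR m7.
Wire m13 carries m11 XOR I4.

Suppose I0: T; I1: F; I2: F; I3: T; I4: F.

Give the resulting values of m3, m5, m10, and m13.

m3 = F  m5 = T  m10 = F  m13 = T

m1 = I0 XOR I3 = T XOR T = F
m2 = I1 XNOR I2 = F XNOR F = T
m3 = NOT I3 = NOT T = F
m4 = m3 XOR m2 = F XOR T = T
m5 = I2 XNOR m1 = F XNOR F = T
m7 = m5 XOR m4 = T XOR T = F
m10 = NOT I3 = NOT T = F
m11 = NOT m7 = NOT F = T
m13 = m11 XOR I4 = T XOR F = T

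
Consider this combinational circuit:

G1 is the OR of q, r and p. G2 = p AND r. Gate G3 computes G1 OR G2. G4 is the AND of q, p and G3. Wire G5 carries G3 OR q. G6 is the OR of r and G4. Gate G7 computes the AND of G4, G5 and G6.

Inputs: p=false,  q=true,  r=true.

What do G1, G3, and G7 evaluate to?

G1 = true, G3 = true, G7 = false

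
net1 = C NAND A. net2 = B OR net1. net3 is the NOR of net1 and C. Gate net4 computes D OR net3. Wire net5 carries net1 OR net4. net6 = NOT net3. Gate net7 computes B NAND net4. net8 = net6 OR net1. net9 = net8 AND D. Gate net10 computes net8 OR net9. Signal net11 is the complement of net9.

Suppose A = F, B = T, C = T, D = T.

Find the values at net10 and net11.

net1 = C NAND A = T NAND F = T
net3 = net1 NOR C = T NOR T = F
net6 = NOT net3 = NOT F = T
net8 = net6 OR net1 = T OR T = T
net9 = net8 AND D = T AND T = T
net10 = net8 OR net9 = T OR T = T
net11 = NOT net9 = NOT T = F

net10 = T, net11 = F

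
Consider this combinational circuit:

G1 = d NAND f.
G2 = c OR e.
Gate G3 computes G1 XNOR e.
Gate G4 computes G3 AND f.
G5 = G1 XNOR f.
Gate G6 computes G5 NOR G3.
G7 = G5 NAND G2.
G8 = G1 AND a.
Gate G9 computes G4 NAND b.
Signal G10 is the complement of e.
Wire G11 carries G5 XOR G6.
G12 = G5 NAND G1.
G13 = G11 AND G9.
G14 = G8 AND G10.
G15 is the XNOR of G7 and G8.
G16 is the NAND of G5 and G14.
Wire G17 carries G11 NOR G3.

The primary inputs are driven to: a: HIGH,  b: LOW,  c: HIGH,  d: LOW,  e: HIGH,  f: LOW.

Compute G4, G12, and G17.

G4 = LOW  G12 = HIGH  G17 = LOW

G1 = d NAND f = LOW NAND LOW = HIGH
G3 = G1 XNOR e = HIGH XNOR HIGH = HIGH
G4 = G3 AND f = HIGH AND LOW = LOW
G5 = G1 XNOR f = HIGH XNOR LOW = LOW
G6 = G5 NOR G3 = LOW NOR HIGH = LOW
G11 = G5 XOR G6 = LOW XOR LOW = LOW
G12 = G5 NAND G1 = LOW NAND HIGH = HIGH
G17 = G11 NOR G3 = LOW NOR HIGH = LOW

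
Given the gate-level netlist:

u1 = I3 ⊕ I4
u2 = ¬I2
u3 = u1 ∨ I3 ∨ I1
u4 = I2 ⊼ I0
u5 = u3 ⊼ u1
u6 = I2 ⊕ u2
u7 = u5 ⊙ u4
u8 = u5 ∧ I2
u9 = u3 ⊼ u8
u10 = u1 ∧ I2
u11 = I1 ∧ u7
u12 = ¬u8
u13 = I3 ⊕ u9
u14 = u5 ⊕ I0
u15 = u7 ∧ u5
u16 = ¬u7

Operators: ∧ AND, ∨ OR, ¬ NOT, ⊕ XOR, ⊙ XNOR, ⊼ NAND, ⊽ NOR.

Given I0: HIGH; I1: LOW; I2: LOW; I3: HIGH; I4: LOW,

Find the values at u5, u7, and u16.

u5 = LOW; u7 = LOW; u16 = HIGH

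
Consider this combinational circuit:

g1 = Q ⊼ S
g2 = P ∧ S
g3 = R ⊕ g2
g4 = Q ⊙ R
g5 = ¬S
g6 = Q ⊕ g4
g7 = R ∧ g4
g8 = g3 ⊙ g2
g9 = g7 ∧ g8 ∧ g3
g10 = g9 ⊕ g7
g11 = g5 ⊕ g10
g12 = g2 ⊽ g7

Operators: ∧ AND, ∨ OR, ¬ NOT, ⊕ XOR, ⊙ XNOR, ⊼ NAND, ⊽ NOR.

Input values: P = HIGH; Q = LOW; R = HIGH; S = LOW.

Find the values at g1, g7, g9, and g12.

g1 = Q NAND S = LOW NAND LOW = HIGH
g2 = P AND S = HIGH AND LOW = LOW
g3 = R XOR g2 = HIGH XOR LOW = HIGH
g4 = Q XNOR R = LOW XNOR HIGH = LOW
g7 = R AND g4 = HIGH AND LOW = LOW
g8 = g3 XNOR g2 = HIGH XNOR LOW = LOW
g9 = g7 AND g8 AND g3 = LOW AND LOW AND HIGH = LOW
g12 = g2 NOR g7 = LOW NOR LOW = HIGH

g1 = HIGH, g7 = LOW, g9 = LOW, g12 = HIGH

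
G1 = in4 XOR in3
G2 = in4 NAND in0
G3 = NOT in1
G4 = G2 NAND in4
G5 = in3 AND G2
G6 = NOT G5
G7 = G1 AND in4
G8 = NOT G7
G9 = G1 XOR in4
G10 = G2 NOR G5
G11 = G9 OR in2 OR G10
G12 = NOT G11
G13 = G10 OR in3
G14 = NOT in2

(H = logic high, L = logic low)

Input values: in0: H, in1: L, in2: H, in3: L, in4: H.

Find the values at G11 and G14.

G11 = H; G14 = L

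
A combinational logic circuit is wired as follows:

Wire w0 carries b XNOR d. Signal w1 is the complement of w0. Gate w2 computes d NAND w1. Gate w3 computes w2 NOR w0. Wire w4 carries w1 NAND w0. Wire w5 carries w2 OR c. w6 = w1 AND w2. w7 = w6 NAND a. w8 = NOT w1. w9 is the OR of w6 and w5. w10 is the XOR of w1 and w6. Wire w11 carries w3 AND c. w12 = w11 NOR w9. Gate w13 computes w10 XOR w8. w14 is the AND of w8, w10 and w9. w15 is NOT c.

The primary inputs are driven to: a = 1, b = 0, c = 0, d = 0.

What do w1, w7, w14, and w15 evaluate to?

w0 = b XNOR d = 0 XNOR 0 = 1
w1 = NOT w0 = NOT 1 = 0
w2 = d NAND w1 = 0 NAND 0 = 1
w5 = w2 OR c = 1 OR 0 = 1
w6 = w1 AND w2 = 0 AND 1 = 0
w7 = w6 NAND a = 0 NAND 1 = 1
w8 = NOT w1 = NOT 0 = 1
w9 = w6 OR w5 = 0 OR 1 = 1
w10 = w1 XOR w6 = 0 XOR 0 = 0
w14 = w8 AND w10 AND w9 = 1 AND 0 AND 1 = 0
w15 = NOT c = NOT 0 = 1

w1 = 0, w7 = 1, w14 = 0, w15 = 1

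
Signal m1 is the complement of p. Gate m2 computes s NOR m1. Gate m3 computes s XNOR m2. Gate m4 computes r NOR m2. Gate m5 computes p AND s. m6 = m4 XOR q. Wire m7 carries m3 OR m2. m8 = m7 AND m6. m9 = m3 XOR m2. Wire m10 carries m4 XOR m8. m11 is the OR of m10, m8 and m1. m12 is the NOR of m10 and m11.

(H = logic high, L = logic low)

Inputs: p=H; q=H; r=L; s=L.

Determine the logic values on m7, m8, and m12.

m7 = H; m8 = H; m12 = L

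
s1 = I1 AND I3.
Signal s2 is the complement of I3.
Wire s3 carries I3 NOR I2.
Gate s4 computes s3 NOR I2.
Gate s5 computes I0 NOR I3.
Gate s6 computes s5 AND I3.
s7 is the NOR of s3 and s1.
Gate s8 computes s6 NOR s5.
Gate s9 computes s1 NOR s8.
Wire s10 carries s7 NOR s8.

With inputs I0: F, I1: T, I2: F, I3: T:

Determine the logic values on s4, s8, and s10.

s1 = I1 AND I3 = T AND T = T
s3 = I3 NOR I2 = T NOR F = F
s4 = s3 NOR I2 = F NOR F = T
s5 = I0 NOR I3 = F NOR T = F
s6 = s5 AND I3 = F AND T = F
s7 = s3 NOR s1 = F NOR T = F
s8 = s6 NOR s5 = F NOR F = T
s10 = s7 NOR s8 = F NOR T = F

s4 = T, s8 = T, s10 = F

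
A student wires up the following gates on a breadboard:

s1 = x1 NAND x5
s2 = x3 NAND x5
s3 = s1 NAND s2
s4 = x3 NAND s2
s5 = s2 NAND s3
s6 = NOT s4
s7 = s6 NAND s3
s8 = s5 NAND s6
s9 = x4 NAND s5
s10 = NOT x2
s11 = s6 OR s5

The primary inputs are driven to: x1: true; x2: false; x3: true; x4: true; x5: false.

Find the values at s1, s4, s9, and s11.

s1 = true  s4 = false  s9 = false  s11 = true

s1 = x1 NAND x5 = true NAND false = true
s2 = x3 NAND x5 = true NAND false = true
s3 = s1 NAND s2 = true NAND true = false
s4 = x3 NAND s2 = true NAND true = false
s5 = s2 NAND s3 = true NAND false = true
s6 = NOT s4 = NOT false = true
s9 = x4 NAND s5 = true NAND true = false
s11 = s6 OR s5 = true OR true = true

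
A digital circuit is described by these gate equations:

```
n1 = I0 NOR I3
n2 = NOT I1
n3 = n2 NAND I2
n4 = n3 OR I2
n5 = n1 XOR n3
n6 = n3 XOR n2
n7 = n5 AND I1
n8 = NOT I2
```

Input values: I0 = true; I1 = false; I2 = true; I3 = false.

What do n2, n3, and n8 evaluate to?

n2 = true, n3 = false, n8 = false

n2 = NOT I1 = NOT false = true
n3 = n2 NAND I2 = true NAND true = false
n8 = NOT I2 = NOT true = false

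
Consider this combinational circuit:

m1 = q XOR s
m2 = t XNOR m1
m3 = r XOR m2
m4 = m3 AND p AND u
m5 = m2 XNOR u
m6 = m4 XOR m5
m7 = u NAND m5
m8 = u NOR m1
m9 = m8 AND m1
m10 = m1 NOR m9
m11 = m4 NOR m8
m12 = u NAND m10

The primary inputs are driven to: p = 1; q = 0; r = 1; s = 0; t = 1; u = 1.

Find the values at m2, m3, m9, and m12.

m2 = 0; m3 = 1; m9 = 0; m12 = 0

m1 = q XOR s = 0 XOR 0 = 0
m2 = t XNOR m1 = 1 XNOR 0 = 0
m3 = r XOR m2 = 1 XOR 0 = 1
m8 = u NOR m1 = 1 NOR 0 = 0
m9 = m8 AND m1 = 0 AND 0 = 0
m10 = m1 NOR m9 = 0 NOR 0 = 1
m12 = u NAND m10 = 1 NAND 1 = 0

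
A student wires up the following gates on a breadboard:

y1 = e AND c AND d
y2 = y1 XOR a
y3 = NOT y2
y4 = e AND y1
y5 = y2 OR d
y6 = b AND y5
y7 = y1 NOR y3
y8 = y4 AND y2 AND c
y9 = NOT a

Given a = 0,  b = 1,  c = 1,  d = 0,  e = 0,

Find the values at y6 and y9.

y1 = e AND c AND d = 0 AND 1 AND 0 = 0
y2 = y1 XOR a = 0 XOR 0 = 0
y5 = y2 OR d = 0 OR 0 = 0
y6 = b AND y5 = 1 AND 0 = 0
y9 = NOT a = NOT 0 = 1

y6 = 0  y9 = 1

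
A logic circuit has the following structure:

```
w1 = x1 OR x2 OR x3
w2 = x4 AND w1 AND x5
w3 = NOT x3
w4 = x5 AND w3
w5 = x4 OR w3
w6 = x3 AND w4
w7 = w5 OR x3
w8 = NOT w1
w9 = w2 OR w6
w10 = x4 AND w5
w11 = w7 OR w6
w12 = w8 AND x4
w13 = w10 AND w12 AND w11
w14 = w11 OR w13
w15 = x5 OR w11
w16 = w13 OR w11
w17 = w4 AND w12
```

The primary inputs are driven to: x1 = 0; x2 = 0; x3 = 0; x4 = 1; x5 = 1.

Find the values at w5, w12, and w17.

w5 = 1, w12 = 1, w17 = 1

w1 = x1 OR x2 OR x3 = 0 OR 0 OR 0 = 0
w3 = NOT x3 = NOT 0 = 1
w4 = x5 AND w3 = 1 AND 1 = 1
w5 = x4 OR w3 = 1 OR 1 = 1
w8 = NOT w1 = NOT 0 = 1
w12 = w8 AND x4 = 1 AND 1 = 1
w17 = w4 AND w12 = 1 AND 1 = 1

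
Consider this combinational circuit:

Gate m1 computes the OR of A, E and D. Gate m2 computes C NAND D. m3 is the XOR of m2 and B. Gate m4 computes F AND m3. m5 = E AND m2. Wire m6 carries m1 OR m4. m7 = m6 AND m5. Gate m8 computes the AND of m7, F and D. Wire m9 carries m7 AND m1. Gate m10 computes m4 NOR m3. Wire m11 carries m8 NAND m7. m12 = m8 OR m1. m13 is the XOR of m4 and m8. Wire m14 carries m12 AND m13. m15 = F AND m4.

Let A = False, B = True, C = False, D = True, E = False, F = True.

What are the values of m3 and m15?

m2 = C NAND D = False NAND True = True
m3 = m2 XOR B = True XOR True = False
m4 = F AND m3 = True AND False = False
m15 = F AND m4 = True AND False = False

m3 = False, m15 = False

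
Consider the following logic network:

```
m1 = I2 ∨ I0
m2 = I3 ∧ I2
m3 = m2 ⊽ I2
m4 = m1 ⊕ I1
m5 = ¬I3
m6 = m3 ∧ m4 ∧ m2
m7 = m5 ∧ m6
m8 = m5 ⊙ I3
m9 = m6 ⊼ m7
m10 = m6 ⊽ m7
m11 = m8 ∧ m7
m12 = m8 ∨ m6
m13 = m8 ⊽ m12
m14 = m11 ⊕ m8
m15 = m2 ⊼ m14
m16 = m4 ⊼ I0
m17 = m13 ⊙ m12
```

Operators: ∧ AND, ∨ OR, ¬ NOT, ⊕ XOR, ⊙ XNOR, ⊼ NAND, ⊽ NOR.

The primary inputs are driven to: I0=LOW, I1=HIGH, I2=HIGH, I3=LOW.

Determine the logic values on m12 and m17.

m1 = I2 OR I0 = HIGH OR LOW = HIGH
m2 = I3 AND I2 = LOW AND HIGH = LOW
m3 = m2 NOR I2 = LOW NOR HIGH = LOW
m4 = m1 XOR I1 = HIGH XOR HIGH = LOW
m5 = NOT I3 = NOT LOW = HIGH
m6 = m3 AND m4 AND m2 = LOW AND LOW AND LOW = LOW
m8 = m5 XNOR I3 = HIGH XNOR LOW = LOW
m12 = m8 OR m6 = LOW OR LOW = LOW
m13 = m8 NOR m12 = LOW NOR LOW = HIGH
m17 = m13 XNOR m12 = HIGH XNOR LOW = LOW

m12 = LOW, m17 = LOW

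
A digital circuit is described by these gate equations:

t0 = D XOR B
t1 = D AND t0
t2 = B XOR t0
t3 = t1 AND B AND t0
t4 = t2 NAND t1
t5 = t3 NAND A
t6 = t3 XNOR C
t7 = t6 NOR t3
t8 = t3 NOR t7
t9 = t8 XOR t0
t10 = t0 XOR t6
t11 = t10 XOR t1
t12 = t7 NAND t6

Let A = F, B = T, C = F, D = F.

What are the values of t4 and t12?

t0 = D XOR B = F XOR T = T
t1 = D AND t0 = F AND T = F
t2 = B XOR t0 = T XOR T = F
t3 = t1 AND B AND t0 = F AND T AND T = F
t4 = t2 NAND t1 = F NAND F = T
t6 = t3 XNOR C = F XNOR F = T
t7 = t6 NOR t3 = T NOR F = F
t12 = t7 NAND t6 = F NAND T = T

t4 = T  t12 = T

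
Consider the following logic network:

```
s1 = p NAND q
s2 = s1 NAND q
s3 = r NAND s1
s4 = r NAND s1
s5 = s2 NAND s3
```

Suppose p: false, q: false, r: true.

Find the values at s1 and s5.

s1 = p NAND q = false NAND false = true
s2 = s1 NAND q = true NAND false = true
s3 = r NAND s1 = true NAND true = false
s5 = s2 NAND s3 = true NAND false = true

s1 = true, s5 = true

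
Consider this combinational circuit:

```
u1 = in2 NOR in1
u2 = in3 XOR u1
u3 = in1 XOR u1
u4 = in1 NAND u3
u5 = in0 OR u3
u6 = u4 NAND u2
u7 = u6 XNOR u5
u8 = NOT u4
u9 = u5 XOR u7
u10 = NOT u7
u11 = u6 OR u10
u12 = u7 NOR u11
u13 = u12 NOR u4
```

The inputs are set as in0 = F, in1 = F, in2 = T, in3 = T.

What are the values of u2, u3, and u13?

u2 = T  u3 = F  u13 = F

u1 = in2 NOR in1 = T NOR F = F
u2 = in3 XOR u1 = T XOR F = T
u3 = in1 XOR u1 = F XOR F = F
u4 = in1 NAND u3 = F NAND F = T
u5 = in0 OR u3 = F OR F = F
u6 = u4 NAND u2 = T NAND T = F
u7 = u6 XNOR u5 = F XNOR F = T
u10 = NOT u7 = NOT T = F
u11 = u6 OR u10 = F OR F = F
u12 = u7 NOR u11 = T NOR F = F
u13 = u12 NOR u4 = F NOR T = F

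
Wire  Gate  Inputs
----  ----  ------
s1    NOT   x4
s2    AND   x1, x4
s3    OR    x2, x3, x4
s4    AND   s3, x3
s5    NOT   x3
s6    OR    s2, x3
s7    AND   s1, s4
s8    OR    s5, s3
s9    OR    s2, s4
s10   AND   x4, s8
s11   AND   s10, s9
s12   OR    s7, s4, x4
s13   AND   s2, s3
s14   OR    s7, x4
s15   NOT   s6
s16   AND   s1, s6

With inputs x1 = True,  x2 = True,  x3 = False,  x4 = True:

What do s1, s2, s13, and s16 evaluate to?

s1 = False, s2 = True, s13 = True, s16 = False

s1 = NOT x4 = NOT True = False
s2 = x1 AND x4 = True AND True = True
s3 = x2 OR x3 OR x4 = True OR False OR True = True
s6 = s2 OR x3 = True OR False = True
s13 = s2 AND s3 = True AND True = True
s16 = s1 AND s6 = False AND True = False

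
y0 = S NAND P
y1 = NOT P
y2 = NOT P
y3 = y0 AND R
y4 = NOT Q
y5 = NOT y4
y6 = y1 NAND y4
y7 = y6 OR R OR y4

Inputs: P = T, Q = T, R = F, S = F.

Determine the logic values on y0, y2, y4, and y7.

y0 = T, y2 = F, y4 = F, y7 = T

y0 = S NAND P = F NAND T = T
y1 = NOT P = NOT T = F
y2 = NOT P = NOT T = F
y4 = NOT Q = NOT T = F
y6 = y1 NAND y4 = F NAND F = T
y7 = y6 OR R OR y4 = T OR F OR F = T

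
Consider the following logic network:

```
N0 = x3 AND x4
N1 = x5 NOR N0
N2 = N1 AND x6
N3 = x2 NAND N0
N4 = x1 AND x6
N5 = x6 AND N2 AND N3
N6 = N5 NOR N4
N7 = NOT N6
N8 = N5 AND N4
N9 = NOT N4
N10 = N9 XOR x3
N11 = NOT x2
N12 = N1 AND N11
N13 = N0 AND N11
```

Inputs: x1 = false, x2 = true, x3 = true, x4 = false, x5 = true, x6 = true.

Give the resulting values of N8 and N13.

N8 = false, N13 = false

N0 = x3 AND x4 = true AND false = false
N1 = x5 NOR N0 = true NOR false = false
N2 = N1 AND x6 = false AND true = false
N3 = x2 NAND N0 = true NAND false = true
N4 = x1 AND x6 = false AND true = false
N5 = x6 AND N2 AND N3 = true AND false AND true = false
N8 = N5 AND N4 = false AND false = false
N11 = NOT x2 = NOT true = false
N13 = N0 AND N11 = false AND false = false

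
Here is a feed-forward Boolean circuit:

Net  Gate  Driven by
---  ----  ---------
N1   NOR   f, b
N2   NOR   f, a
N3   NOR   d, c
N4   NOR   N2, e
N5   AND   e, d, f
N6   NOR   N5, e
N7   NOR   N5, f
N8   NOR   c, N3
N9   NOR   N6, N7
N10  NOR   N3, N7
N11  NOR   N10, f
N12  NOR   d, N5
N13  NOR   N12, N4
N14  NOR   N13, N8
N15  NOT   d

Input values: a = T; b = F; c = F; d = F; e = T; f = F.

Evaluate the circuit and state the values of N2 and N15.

N2 = F, N15 = T

N2 = f NOR a = F NOR T = F
N15 = NOT d = NOT F = T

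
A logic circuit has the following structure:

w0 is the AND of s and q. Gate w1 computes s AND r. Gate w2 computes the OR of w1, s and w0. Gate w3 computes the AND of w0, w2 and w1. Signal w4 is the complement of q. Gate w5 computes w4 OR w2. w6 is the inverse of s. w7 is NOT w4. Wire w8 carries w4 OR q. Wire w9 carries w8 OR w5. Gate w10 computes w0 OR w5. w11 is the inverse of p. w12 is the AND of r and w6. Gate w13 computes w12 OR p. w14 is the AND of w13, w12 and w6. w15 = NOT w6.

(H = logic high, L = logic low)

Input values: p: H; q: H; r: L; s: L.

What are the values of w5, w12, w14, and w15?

w0 = s AND q = L AND H = L
w1 = s AND r = L AND L = L
w2 = w1 OR s OR w0 = L OR L OR L = L
w4 = NOT q = NOT H = L
w5 = w4 OR w2 = L OR L = L
w6 = NOT s = NOT L = H
w12 = r AND w6 = L AND H = L
w13 = w12 OR p = L OR H = H
w14 = w13 AND w12 AND w6 = H AND L AND H = L
w15 = NOT w6 = NOT H = L

w5 = L; w12 = L; w14 = L; w15 = L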